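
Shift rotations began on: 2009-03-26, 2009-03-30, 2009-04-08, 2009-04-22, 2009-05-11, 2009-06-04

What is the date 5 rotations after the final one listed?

Gaps: 4, 9, 14, 19, 24 days — each gap is 5 larger than the previous one.
Next gap: 29 days. 2009-06-04 + 29 days = 2009-07-03.
Next gap: 34 days. 2009-07-03 + 34 days = 2009-08-06.
Next gap: 39 days. 2009-08-06 + 39 days = 2009-09-14.
Next gap: 44 days. 2009-09-14 + 44 days = 2009-10-28.
Next gap: 49 days. 2009-10-28 + 49 days = 2009-12-16.

2009-12-16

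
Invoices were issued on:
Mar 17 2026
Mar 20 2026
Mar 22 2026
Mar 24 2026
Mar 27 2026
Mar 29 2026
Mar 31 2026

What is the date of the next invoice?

Gaps: 3, 2, 2, 3, 2, 2 days — not constant, but cyclic with period 3.
The events fall on every Tuesday, Friday and Sunday.
Next Friday: Apr 3 2026.

Apr 3 2026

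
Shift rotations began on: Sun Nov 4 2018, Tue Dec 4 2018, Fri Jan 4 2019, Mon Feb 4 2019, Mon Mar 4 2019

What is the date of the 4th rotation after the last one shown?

The day-of-month is always 4 (30, 31, 31, 28 days between events).
So this recurs on the 4th of each month.
Next: April 2019 → Thu Apr 4 2019.
May 2019: Sat May 4 2019.
June 2019: Tue Jun 4 2019.
Next: July 2019 → Thu Jul 4 2019.

Thu Jul 4 2019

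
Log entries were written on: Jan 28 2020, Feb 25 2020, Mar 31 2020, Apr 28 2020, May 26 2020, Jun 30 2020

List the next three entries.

Jul 28 2020, Aug 25 2020, Sep 29 2020

These are Tuesdays with 28, 35, 28, 28, 35-day gaps.
Each is the final Tuesday of its month — Mar 31 2020 is past the 28th, so '4th Tuesday' doesn't fit.
Last Tuesday of July 2020: Jul 28 2020.
Last Tuesday of August 2020: Aug 25 2020.
Last Tuesday of September 2020: Sep 29 2020.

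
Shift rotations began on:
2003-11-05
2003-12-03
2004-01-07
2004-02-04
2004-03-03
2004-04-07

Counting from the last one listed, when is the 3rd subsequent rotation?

2004-07-07

All dates are Wednesdays, 28, 35, 28, 28, 35 days apart.
Specifically, the 1st Wednesday of each month.
1st Wednesday of May 2004: 2004-05-05.
1st Wednesday of June 2004: 2004-06-02.
July 2004 — 1st Wednesday is 2004-07-07.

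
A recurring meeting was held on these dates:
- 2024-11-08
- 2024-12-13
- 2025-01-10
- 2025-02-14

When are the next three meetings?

2025-03-14, 2025-04-11, 2025-05-09

Gaps: 35, 28, 35 days — a mix of 28 and 35. Every date is a Friday.
Each is the 2nd Friday of its month.
March 2025 — 2nd Friday is 2025-03-14.
2nd Friday of April 2025: 2025-04-11.
2nd Friday of May 2025: 2025-05-09.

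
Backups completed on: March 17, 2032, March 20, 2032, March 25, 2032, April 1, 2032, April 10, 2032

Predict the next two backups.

Intervals are 3, 5, 7, 9 days — an arithmetic progression with common difference 2.
Next gap: 11 days. April 10, 2032 + 11 days = April 21, 2032.
Next gap: 13 days. April 21, 2032 + 13 days = May 4, 2032.

April 21, 2032; May 4, 2032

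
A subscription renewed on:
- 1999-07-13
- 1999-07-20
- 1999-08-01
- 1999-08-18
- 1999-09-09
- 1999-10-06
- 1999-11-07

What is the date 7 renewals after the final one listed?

2000-11-05

Gaps: 7, 12, 17, 22, 27, 32 days — each gap is 5 larger than the previous one.
Next gap: 37 days. 1999-11-07 + 37 days = 1999-12-14.
Next gap: 42 days. 1999-12-14 + 42 days = 2000-01-25.
Next gap: 47 days. 2000-01-25 + 47 days = 2000-03-12.
Next gap: 52 days. 2000-03-12 + 52 days = 2000-05-03.
Next gap: 57 days. 2000-05-03 + 57 days = 2000-06-29.
Next gap: 62 days. 2000-06-29 + 62 days = 2000-08-30.
Next gap: 67 days. 2000-08-30 + 67 days = 2000-11-05.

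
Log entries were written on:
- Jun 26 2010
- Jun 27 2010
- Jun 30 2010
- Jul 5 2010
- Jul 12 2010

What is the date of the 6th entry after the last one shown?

Gaps: 1, 3, 5, 7 days — each gap is 2 larger than the previous one.
Next gap: 9 days. Jul 12 2010 + 9 days = Jul 21 2010.
Next gap: 11 days. Jul 21 2010 + 11 days = Aug 1 2010.
Next gap: 13 days. Aug 1 2010 + 13 days = Aug 14 2010.
Next gap: 15 days. Aug 14 2010 + 15 days = Aug 29 2010.
Next gap: 17 days. Aug 29 2010 + 17 days = Sep 15 2010.
Next gap: 19 days. Sep 15 2010 + 19 days = Oct 4 2010.

Oct 4 2010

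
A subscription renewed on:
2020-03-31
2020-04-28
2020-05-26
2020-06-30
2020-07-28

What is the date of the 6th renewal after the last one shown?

2021-01-26

These are Tuesdays with 28, 28, 35, 28-day gaps.
Each is the final Tuesday of its month — 2020-03-31 is past the 28th, so '4th Tuesday' doesn't fit.
August 2020 ends with Tuesday 2020-08-25.
Last Tuesday of September 2020: 2020-09-29.
October 2020 ends with Tuesday 2020-10-27.
November 2020 ends with Tuesday 2020-11-24.
December 2020 ends with Tuesday 2020-12-29.
January 2021 ends with Tuesday 2021-01-26.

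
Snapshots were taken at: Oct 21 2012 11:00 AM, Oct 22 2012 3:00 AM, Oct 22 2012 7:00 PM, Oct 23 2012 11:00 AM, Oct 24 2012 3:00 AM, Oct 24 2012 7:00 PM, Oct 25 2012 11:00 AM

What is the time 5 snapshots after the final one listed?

Spacing: 16, 16, 16, 16, 16, 16 h — constant 16 h.
Oct 25 2012 11:00 AM + 16 h = Oct 26 2012 3:00 AM.
Oct 26 2012 3:00 AM + 16 h = Oct 26 2012 7:00 PM.
Oct 26 2012 7:00 PM + 16 h = Oct 27 2012 11:00 AM.
Oct 27 2012 11:00 AM + 16 h = Oct 28 2012 3:00 AM.
Oct 28 2012 3:00 AM + 16 h = Oct 28 2012 7:00 PM.

Oct 28 2012 7:00 PM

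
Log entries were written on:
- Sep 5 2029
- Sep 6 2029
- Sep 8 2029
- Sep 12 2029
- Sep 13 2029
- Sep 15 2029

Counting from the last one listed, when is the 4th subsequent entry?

Sep 26 2029

The gap pattern 1, 2, 4, 1, 2 repeats every 3 events.
These are the Wednesdays, Thursdays and Saturdays of each week.
Next Wednesday: Sep 19 2029.
Next Thursday: Sep 20 2029.
The following Saturday is Sep 22 2029.
Next Wednesday: Sep 26 2029.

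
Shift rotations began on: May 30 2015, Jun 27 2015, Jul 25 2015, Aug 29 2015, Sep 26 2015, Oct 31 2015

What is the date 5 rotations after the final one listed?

Mar 26 2016

Every date is a Saturday; gaps 28, 28, 35, 28, 35 days.
Each is the last Saturday of its month (at least one falls on the 29th or later, ruling out '4th Saturday').
November 2015 ends with Saturday Nov 28 2015.
Last Saturday of December 2015: Dec 26 2015.
January 2016 ends with Saturday Jan 30 2016.
Last Saturday of February 2016: Feb 27 2016.
Last Saturday of March 2016: Mar 26 2016.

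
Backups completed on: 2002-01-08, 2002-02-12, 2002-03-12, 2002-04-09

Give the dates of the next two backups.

All dates are Tuesdays, 35, 28, 28 days apart.
Specifically, the 2nd Tuesday of each month.
2nd Tuesday of May 2002: 2002-05-14.
June 2002 — 2nd Tuesday is 2002-06-11.

2002-05-14, 2002-06-11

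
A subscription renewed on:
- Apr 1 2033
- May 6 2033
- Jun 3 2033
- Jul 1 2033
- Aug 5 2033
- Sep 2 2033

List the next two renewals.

Gaps: 35, 28, 28, 35, 28 days — a mix of 28 and 35. Every date is a Friday.
Each is the 1st Friday of its month.
1st Friday of October 2033: Oct 7 2033.
November 2033 — 1st Friday is Nov 4 2033.

Oct 7 2033, Nov 4 2033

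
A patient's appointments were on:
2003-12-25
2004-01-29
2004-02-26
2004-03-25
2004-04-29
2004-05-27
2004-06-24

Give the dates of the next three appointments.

Every date is a Thursday; gaps 35, 28, 28, 35, 28, 28 days.
Each is the last Thursday of its month (at least one falls on the 29th or later, ruling out '4th Thursday').
Last Thursday of July 2004: 2004-07-29.
Last Thursday of August 2004: 2004-08-26.
September 2004 ends with Thursday 2004-09-30.

2004-07-29, 2004-08-26, 2004-09-30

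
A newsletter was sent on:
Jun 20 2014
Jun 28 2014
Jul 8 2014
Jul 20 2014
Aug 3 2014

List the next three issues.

Gaps: 8, 10, 12, 14 days — each gap is 2 larger than the previous one.
Next gap: 16 days. Aug 3 2014 + 16 days = Aug 19 2014.
Next gap: 18 days. Aug 19 2014 + 18 days = Sep 6 2014.
Next gap: 20 days. Sep 6 2014 + 20 days = Sep 26 2014.

Aug 19 2014, Sep 6 2014, Sep 26 2014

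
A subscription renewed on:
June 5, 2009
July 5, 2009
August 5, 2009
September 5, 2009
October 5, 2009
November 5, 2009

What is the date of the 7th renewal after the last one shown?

The day-of-month is always 5 (30, 31, 31, 30, 31 days between events).
So this recurs on the 5th of each month.
Next: December 2009 → December 5, 2009.
Next: January 2010 → January 5, 2010.
February 2010: February 5, 2010.
March 2010: March 5, 2010.
April 2010: April 5, 2010.
Next: May 2010 → May 5, 2010.
June 2010: June 5, 2010.

June 5, 2010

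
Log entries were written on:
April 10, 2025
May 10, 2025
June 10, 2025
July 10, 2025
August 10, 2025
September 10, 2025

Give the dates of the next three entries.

October 10, 2025; November 10, 2025; December 10, 2025

Gaps: 30, 31, 30, 31, 31 days — not constant. Every event is on the 10th of the month.
Pattern: the 10th of each month.
Next: October 2025 → October 10, 2025.
November 2025: November 10, 2025.
Next: December 2025 → December 10, 2025.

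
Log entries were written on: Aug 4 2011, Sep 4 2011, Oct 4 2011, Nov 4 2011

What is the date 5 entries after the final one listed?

Apr 4 2012

Gaps: 31, 30, 31 days — not constant. Every event is on the 4th of the month.
Pattern: the 4th of each month.
December 2011: Dec 4 2011.
Next: January 2012 → Jan 4 2012.
February 2012: Feb 4 2012.
Next: March 2012 → Mar 4 2012.
Next: April 2012 → Apr 4 2012.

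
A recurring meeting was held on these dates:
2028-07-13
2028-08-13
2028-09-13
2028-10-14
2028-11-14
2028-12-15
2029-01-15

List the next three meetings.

2029-02-15, 2029-03-18, 2029-04-18

The spacing is 31, 31, 31, 31, 31, 31 days — always 31 days.
2029-01-15 + 31 days = 2029-02-15.
2029-02-15 + 31 days = 2029-03-18.
2029-03-18 + 31 days = 2029-04-18.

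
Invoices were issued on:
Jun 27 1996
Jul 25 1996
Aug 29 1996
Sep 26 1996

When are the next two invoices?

Oct 31 1996, Nov 28 1996

These are Thursdays with 28, 35, 28-day gaps.
Each is the final Thursday of its month — Aug 29 1996 is past the 28th, so '4th Thursday' doesn't fit.
Last Thursday of October 1996: Oct 31 1996.
Last Thursday of November 1996: Nov 28 1996.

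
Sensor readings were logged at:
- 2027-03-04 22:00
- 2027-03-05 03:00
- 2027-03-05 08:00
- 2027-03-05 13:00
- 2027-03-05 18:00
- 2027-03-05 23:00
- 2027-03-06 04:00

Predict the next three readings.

Gaps: 5, 5, 5, 5, 5, 5 hours — each event is 5 hours after the previous one.
2027-03-06 04:00 + 5 h = 2027-03-06 09:00.
2027-03-06 09:00 + 5 h = 2027-03-06 14:00.
2027-03-06 14:00 + 5 h = 2027-03-06 19:00.

2027-03-06 09:00, 2027-03-06 14:00, 2027-03-06 19:00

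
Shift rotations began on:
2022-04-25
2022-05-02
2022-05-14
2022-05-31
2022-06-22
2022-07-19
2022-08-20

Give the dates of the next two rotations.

Intervals are 7, 12, 17, 22, 27, 32 days — an arithmetic progression with common difference 5.
Next gap: 37 days. 2022-08-20 + 37 days = 2022-09-26.
Next gap: 42 days. 2022-09-26 + 42 days = 2022-11-07.

2022-09-26, 2022-11-07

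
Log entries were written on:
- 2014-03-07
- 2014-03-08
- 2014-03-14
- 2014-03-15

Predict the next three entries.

2014-03-21, 2014-03-22, 2014-03-28

Gaps: 1, 6, 1 days — not constant, but cyclic with period 2.
The events fall on every Friday and Saturday.
Next Friday: 2014-03-21.
Next Saturday: 2014-03-22.
Next Friday: 2014-03-28.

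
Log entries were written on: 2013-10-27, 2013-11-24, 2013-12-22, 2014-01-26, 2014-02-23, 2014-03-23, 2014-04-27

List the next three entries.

2014-05-25, 2014-06-22, 2014-07-27

These are Sundays at 28- or 35-day spacing (28, 28, 35, 28, 28, 35).
The pattern: 4th Sunday of the month.
May 2014 — 4th Sunday is 2014-05-25.
4th Sunday of June 2014: 2014-06-22.
4th Sunday of July 2014: 2014-07-27.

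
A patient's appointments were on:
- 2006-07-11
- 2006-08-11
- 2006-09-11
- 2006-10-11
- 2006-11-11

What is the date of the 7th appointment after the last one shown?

Each date is the 11th; the gaps (31, 31, 30, 31) track the month lengths.
The rule is the 11th of each month.
Next: December 2006 → 2006-12-11.
January 2007: 2007-01-11.
February 2007: 2007-02-11.
Next: March 2007 → 2007-03-11.
Next: April 2007 → 2007-04-11.
May 2007: 2007-05-11.
Next: June 2007 → 2007-06-11.

2007-06-11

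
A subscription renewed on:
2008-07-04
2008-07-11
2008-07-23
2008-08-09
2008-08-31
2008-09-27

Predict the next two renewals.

Intervals are 7, 12, 17, 22, 27 days — an arithmetic progression with common difference 5.
Next gap: 32 days. 2008-09-27 + 32 days = 2008-10-29.
Next gap: 37 days. 2008-10-29 + 37 days = 2008-12-05.

2008-10-29, 2008-12-05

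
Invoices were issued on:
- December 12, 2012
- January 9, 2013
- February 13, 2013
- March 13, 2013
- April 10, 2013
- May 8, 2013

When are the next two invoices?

June 12, 2013; July 10, 2013

All dates are Wednesdays, 28, 35, 28, 28, 28 days apart.
Specifically, the 2nd Wednesday of each month.
2nd Wednesday of June 2013: June 12, 2013.
2nd Wednesday of July 2013: July 10, 2013.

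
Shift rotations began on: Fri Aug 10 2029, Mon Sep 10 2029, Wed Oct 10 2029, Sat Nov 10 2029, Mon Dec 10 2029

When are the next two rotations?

Thu Jan 10 2030, Sun Feb 10 2030

The day-of-month is always 10 (31, 30, 31, 30 days between events).
So this recurs on the 10th of each month.
January 2030: Thu Jan 10 2030.
February 2030: Sun Feb 10 2030.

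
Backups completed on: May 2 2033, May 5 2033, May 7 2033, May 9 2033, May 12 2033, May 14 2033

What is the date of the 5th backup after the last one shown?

May 26 2033

Every event lands on a Monday or Thursday or Saturday (gaps cycle 3, 2, 2, 3, 2).
So the schedule is: every Monday, Thursday and Saturday.
Next Monday: May 16 2033.
Next Thursday: May 19 2033.
Next Saturday: May 21 2033.
Next Monday: May 23 2033.
The following Thursday is May 26 2033.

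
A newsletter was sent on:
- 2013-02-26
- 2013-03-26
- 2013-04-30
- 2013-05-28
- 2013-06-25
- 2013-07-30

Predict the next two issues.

2013-08-27, 2013-09-24

Every date is a Tuesday; gaps 28, 35, 28, 28, 35 days.
Each is the last Tuesday of its month (at least one falls on the 29th or later, ruling out '4th Tuesday').
Last Tuesday of August 2013: 2013-08-27.
Last Tuesday of September 2013: 2013-09-24.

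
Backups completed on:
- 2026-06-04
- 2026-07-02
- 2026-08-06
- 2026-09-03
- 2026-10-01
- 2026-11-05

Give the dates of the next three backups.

Gaps: 28, 35, 28, 28, 35 days — a mix of 28 and 35. Every date is a Thursday.
Each is the 1st Thursday of its month.
December 2026 — 1st Thursday is 2026-12-03.
January 2027 — 1st Thursday is 2027-01-07.
February 2027 — 1st Thursday is 2027-02-04.

2026-12-03, 2027-01-07, 2027-02-04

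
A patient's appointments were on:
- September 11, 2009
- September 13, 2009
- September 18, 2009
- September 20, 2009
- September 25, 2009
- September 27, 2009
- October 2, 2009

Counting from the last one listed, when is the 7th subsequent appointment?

October 25, 2009

Every event lands on a Friday or Sunday (gaps cycle 2, 5, 2, 5, 2, 5).
So the schedule is: every Friday and Sunday.
Next Sunday: October 4, 2009.
Next Friday: October 9, 2009.
The following Sunday is October 11, 2009.
The following Friday is October 16, 2009.
The following Sunday is October 18, 2009.
Next Friday: October 23, 2009.
Next Sunday: October 25, 2009.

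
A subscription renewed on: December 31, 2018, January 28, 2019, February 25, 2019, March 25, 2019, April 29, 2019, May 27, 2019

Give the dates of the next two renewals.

June 24, 2019; July 29, 2019

Every date is a Monday; gaps 28, 28, 28, 35, 28 days.
Each is the last Monday of its month (at least one falls on the 29th or later, ruling out '4th Monday').
June 2019 ends with Monday June 24, 2019.
July 2019 ends with Monday July 29, 2019.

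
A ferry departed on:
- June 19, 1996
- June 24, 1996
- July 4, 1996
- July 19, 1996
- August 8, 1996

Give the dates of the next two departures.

The spacing grows by 5 each time: 5, 10, 15, 20 days.
Next gap: 25 days. August 8, 1996 + 25 days = September 2, 1996.
Next gap: 30 days. September 2, 1996 + 30 days = October 2, 1996.

September 2, 1996; October 2, 1996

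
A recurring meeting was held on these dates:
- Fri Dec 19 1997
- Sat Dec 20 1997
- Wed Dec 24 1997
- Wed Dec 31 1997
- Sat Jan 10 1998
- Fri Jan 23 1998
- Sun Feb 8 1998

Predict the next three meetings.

The spacing grows by 3 each time: 1, 4, 7, 10, 13, 16 days.
Next gap: 19 days. Sun Feb 8 1998 + 19 days = Fri Feb 27 1998.
Next gap: 22 days. Fri Feb 27 1998 + 22 days = Sat Mar 21 1998.
Next gap: 25 days. Sat Mar 21 1998 + 25 days = Wed Apr 15 1998.

Fri Feb 27 1998, Sat Mar 21 1998, Wed Apr 15 1998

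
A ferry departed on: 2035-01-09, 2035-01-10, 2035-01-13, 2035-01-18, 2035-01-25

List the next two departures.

2035-02-03, 2035-02-14

The spacing grows by 2 each time: 1, 3, 5, 7 days.
Next gap: 9 days. 2035-01-25 + 9 days = 2035-02-03.
Next gap: 11 days. 2035-02-03 + 11 days = 2035-02-14.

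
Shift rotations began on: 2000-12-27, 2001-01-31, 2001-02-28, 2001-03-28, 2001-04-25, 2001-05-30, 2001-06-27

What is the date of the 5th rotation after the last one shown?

These are Wednesdays with 35, 28, 28, 28, 35, 28-day gaps.
Each is the final Wednesday of its month — 2001-01-31 is past the 28th, so '4th Wednesday' doesn't fit.
Last Wednesday of July 2001: 2001-07-25.
Last Wednesday of August 2001: 2001-08-29.
Last Wednesday of September 2001: 2001-09-26.
October 2001 ends with Wednesday 2001-10-31.
November 2001 ends with Wednesday 2001-11-28.

2001-11-28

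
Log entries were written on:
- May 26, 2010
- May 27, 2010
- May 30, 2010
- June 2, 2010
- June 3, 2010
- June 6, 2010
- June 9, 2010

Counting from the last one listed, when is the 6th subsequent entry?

June 23, 2010

Every event lands on a Wednesday or Thursday or Sunday (gaps cycle 1, 3, 3, 1, 3, 3).
So the schedule is: every Wednesday, Thursday and Sunday.
Next Thursday: June 10, 2010.
The following Sunday is June 13, 2010.
The following Wednesday is June 16, 2010.
The following Thursday is June 17, 2010.
The following Sunday is June 20, 2010.
The following Wednesday is June 23, 2010.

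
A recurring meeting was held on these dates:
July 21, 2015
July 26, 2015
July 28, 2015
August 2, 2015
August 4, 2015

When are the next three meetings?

The gap pattern 5, 2, 5, 2 repeats every 2 events.
These are the Tuesdays and Sundays of each week.
The following Sunday is August 9, 2015.
The following Tuesday is August 11, 2015.
Next Sunday: August 16, 2015.

August 9, 2015; August 11, 2015; August 16, 2015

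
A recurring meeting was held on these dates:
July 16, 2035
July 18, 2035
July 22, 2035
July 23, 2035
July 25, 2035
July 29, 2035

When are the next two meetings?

July 30, 2035; August 1, 2035

The gap pattern 2, 4, 1, 2, 4 repeats every 3 events.
These are the Mondays, Wednesdays and Sundays of each week.
The following Monday is July 30, 2035.
The following Wednesday is August 1, 2035.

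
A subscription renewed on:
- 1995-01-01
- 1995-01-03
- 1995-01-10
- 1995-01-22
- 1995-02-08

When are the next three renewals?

1995-03-02, 1995-03-29, 1995-04-30

Gaps: 2, 7, 12, 17 days — each gap is 5 larger than the previous one.
Next gap: 22 days. 1995-02-08 + 22 days = 1995-03-02.
Next gap: 27 days. 1995-03-02 + 27 days = 1995-03-29.
Next gap: 32 days. 1995-03-29 + 32 days = 1995-04-30.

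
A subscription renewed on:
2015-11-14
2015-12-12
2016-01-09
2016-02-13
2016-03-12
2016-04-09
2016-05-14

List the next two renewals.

These are Saturdays at 28- or 35-day spacing (28, 28, 35, 28, 28, 35).
The pattern: 2nd Saturday of the month.
June 2016 — 2nd Saturday is 2016-06-11.
July 2016 — 2nd Saturday is 2016-07-09.

2016-06-11, 2016-07-09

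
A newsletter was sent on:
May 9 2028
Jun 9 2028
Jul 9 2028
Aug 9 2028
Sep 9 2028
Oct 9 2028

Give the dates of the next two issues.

Gaps: 31, 30, 31, 31, 30 days — not constant. Every event is on the 9th of the month.
Pattern: the 9th of each month.
Next: November 2028 → Nov 9 2028.
December 2028: Dec 9 2028.

Nov 9 2028, Dec 9 2028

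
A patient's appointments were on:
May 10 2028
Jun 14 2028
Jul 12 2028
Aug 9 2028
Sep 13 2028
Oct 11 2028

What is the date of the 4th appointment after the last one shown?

All dates are Wednesdays, 35, 28, 28, 35, 28 days apart.
Specifically, the 2nd Wednesday of each month.
November 2028 — 2nd Wednesday is Nov 8 2028.
December 2028 — 2nd Wednesday is Dec 13 2028.
January 2029 — 2nd Wednesday is Jan 10 2029.
2nd Wednesday of February 2029: Feb 14 2029.

Feb 14 2029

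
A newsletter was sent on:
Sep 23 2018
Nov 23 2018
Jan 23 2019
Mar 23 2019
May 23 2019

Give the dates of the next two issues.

Jul 23 2019, Sep 23 2019

Gaps: 61, 61, 59, 61 days — not constant. Every event is on the 23rd of the month.
Pattern: the 23rd of every 2 months.
July 2019: Jul 23 2019.
September 2019: Sep 23 2019.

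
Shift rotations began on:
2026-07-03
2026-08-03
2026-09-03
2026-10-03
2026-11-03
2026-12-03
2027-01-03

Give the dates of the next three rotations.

2027-02-03, 2027-03-03, 2027-04-03

Gaps: 31, 31, 30, 31, 30, 31 days — not constant. Every event is on the 3rd of the month.
Pattern: the 3rd of each month.
Next: February 2027 → 2027-02-03.
Next: March 2027 → 2027-03-03.
Next: April 2027 → 2027-04-03.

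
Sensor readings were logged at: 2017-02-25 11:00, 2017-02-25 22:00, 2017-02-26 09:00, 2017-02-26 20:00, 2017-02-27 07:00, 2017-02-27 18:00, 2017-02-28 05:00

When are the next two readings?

2017-02-28 16:00, 2017-03-01 03:00

Spacing: 11, 11, 11, 11, 11, 11 h — constant 11 h.
2017-02-28 05:00 + 11 h = 2017-02-28 16:00.
2017-02-28 16:00 + 11 h = 2017-03-01 03:00.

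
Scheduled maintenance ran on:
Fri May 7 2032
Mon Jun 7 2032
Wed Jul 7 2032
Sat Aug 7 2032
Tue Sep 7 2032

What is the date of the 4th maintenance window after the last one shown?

Each date is the 7th; the gaps (31, 30, 31, 31) track the month lengths.
The rule is the 7th of each month.
Next: October 2032 → Thu Oct 7 2032.
Next: November 2032 → Sun Nov 7 2032.
December 2032: Tue Dec 7 2032.
Next: January 2033 → Fri Jan 7 2033.

Fri Jan 7 2033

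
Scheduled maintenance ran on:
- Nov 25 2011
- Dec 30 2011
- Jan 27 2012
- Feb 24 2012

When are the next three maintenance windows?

Mar 30 2012, Apr 27 2012, May 25 2012

Every date is a Friday; gaps 35, 28, 28 days.
Each is the last Friday of its month (at least one falls on the 29th or later, ruling out '4th Friday').
March 2012 ends with Friday Mar 30 2012.
Last Friday of April 2012: Apr 27 2012.
May 2012 ends with Friday May 25 2012.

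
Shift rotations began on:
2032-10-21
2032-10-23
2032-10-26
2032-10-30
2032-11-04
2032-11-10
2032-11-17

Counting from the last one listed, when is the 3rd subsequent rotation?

Intervals are 2, 3, 4, 5, 6, 7 days — an arithmetic progression with common difference 1.
Next gap: 8 days. 2032-11-17 + 8 days = 2032-11-25.
Next gap: 9 days. 2032-11-25 + 9 days = 2032-12-04.
Next gap: 10 days. 2032-12-04 + 10 days = 2032-12-14.

2032-12-14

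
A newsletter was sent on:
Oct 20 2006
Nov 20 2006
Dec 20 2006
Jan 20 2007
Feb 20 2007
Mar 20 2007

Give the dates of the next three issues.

Apr 20 2007, May 20 2007, Jun 20 2007

The day-of-month is always 20 (31, 30, 31, 31, 28 days between events).
So this recurs on the 20th of each month.
Next: April 2007 → Apr 20 2007.
May 2007: May 20 2007.
Next: June 2007 → Jun 20 2007.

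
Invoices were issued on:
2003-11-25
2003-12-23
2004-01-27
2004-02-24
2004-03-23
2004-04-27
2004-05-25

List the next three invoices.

2004-06-22, 2004-07-27, 2004-08-24

These are Tuesdays at 28- or 35-day spacing (28, 35, 28, 28, 35, 28).
The pattern: 4th Tuesday of the month.
4th Tuesday of June 2004: 2004-06-22.
4th Tuesday of July 2004: 2004-07-27.
August 2004 — 4th Tuesday is 2004-08-24.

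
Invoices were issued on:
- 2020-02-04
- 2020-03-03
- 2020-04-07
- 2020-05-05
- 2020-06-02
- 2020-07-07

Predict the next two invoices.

2020-08-04, 2020-09-01

Gaps: 28, 35, 28, 28, 35 days — a mix of 28 and 35. Every date is a Tuesday.
Each is the 1st Tuesday of its month.
August 2020 — 1st Tuesday is 2020-08-04.
September 2020 — 1st Tuesday is 2020-09-01.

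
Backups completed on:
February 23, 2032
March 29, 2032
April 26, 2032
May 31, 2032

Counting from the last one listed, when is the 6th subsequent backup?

November 29, 2032

These are Mondays with 35, 28, 35-day gaps.
Each is the final Monday of its month — March 29, 2032 is past the 28th, so '4th Monday' doesn't fit.
Last Monday of June 2032: June 28, 2032.
July 2032 ends with Monday July 26, 2032.
Last Monday of August 2032: August 30, 2032.
Last Monday of September 2032: September 27, 2032.
October 2032 ends with Monday October 25, 2032.
Last Monday of November 2032: November 29, 2032.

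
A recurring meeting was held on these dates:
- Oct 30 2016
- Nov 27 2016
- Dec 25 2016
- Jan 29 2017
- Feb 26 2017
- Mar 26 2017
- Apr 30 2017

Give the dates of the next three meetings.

These are Sundays with 28, 28, 35, 28, 28, 35-day gaps.
Each is the final Sunday of its month — Oct 30 2016 is past the 28th, so '4th Sunday' doesn't fit.
May 2017 ends with Sunday May 28 2017.
June 2017 ends with Sunday Jun 25 2017.
Last Sunday of July 2017: Jul 30 2017.

May 28 2017, Jun 25 2017, Jul 30 2017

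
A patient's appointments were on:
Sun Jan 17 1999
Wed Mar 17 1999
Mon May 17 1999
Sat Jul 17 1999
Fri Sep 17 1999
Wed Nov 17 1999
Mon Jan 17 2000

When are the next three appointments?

Fri Mar 17 2000, Wed May 17 2000, Mon Jul 17 2000

Each date is the 17th; the gaps (59, 61, 61, 62, 61, 61) track the month lengths.
The rule is the 17th of every 2 months.
March 2000: Fri Mar 17 2000.
May 2000: Wed May 17 2000.
Next: July 2000 → Mon Jul 17 2000.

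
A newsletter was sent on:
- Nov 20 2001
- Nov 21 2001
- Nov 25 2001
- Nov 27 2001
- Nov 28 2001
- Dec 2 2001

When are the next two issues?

Dec 4 2001, Dec 5 2001

Every event lands on a Tuesday or Wednesday or Sunday (gaps cycle 1, 4, 2, 1, 4).
So the schedule is: every Tuesday, Wednesday and Sunday.
Next Tuesday: Dec 4 2001.
The following Wednesday is Dec 5 2001.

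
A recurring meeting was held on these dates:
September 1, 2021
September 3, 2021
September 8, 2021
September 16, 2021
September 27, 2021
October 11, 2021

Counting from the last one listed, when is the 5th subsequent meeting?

February 3, 2022

The spacing grows by 3 each time: 2, 5, 8, 11, 14 days.
Next gap: 17 days. October 11, 2021 + 17 days = October 28, 2021.
Next gap: 20 days. October 28, 2021 + 20 days = November 17, 2021.
Next gap: 23 days. November 17, 2021 + 23 days = December 10, 2021.
Next gap: 26 days. December 10, 2021 + 26 days = January 5, 2022.
Next gap: 29 days. January 5, 2022 + 29 days = February 3, 2022.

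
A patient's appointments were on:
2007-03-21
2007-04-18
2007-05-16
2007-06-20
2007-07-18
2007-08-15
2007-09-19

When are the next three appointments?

2007-10-17, 2007-11-21, 2007-12-19

All dates are Wednesdays, 28, 28, 35, 28, 28, 35 days apart.
Specifically, the 3rd Wednesday of each month.
October 2007 — 3rd Wednesday is 2007-10-17.
3rd Wednesday of November 2007: 2007-11-21.
December 2007 — 3rd Wednesday is 2007-12-19.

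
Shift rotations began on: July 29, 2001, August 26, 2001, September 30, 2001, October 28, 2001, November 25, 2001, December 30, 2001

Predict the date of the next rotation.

Every date is a Sunday; gaps 28, 35, 28, 28, 35 days.
Each is the last Sunday of its month (at least one falls on the 29th or later, ruling out '4th Sunday').
Last Sunday of January 2002: January 27, 2002.

January 27, 2002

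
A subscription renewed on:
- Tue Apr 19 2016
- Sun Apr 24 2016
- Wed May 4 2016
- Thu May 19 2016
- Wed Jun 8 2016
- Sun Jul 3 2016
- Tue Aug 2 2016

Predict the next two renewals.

Gaps: 5, 10, 15, 20, 25, 30 days — each gap is 5 larger than the previous one.
Next gap: 35 days. Tue Aug 2 2016 + 35 days = Tue Sep 6 2016.
Next gap: 40 days. Tue Sep 6 2016 + 40 days = Sun Oct 16 2016.

Tue Sep 6 2016, Sun Oct 16 2016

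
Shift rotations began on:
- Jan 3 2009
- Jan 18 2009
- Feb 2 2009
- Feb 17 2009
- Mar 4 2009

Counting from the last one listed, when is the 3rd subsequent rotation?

Apr 18 2009

The spacing is 15, 15, 15, 15 days — always 15 days.
Mar 4 2009 + 15 days = Mar 19 2009.
Mar 19 2009 + 15 days = Apr 3 2009.
Apr 3 2009 + 15 days = Apr 18 2009.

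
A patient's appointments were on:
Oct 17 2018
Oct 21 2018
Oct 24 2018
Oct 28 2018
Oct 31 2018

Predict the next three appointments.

Nov 4 2018, Nov 7 2018, Nov 11 2018

The gap pattern 4, 3, 4, 3 repeats every 2 events.
These are the Wednesdays and Sundays of each week.
Next Sunday: Nov 4 2018.
Next Wednesday: Nov 7 2018.
Next Sunday: Nov 11 2018.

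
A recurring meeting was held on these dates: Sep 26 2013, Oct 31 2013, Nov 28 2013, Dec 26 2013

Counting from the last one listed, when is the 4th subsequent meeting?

Apr 24 2014

Every date is a Thursday; gaps 35, 28, 28 days.
Each is the last Thursday of its month (at least one falls on the 29th or later, ruling out '4th Thursday').
January 2014 ends with Thursday Jan 30 2014.
February 2014 ends with Thursday Feb 27 2014.
Last Thursday of March 2014: Mar 27 2014.
April 2014 ends with Thursday Apr 24 2014.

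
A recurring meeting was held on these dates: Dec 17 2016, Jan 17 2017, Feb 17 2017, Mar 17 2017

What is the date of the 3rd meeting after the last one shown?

Jun 17 2017

Each date is the 17th; the gaps (31, 31, 28) track the month lengths.
The rule is the 17th of each month.
Next: April 2017 → Apr 17 2017.
Next: May 2017 → May 17 2017.
June 2017: Jun 17 2017.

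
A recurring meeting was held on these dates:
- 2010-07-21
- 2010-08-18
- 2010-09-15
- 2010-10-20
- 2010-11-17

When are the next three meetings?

2010-12-15, 2011-01-19, 2011-02-16

These are Wednesdays at 28- or 35-day spacing (28, 28, 35, 28).
The pattern: 3rd Wednesday of the month.
December 2010 — 3rd Wednesday is 2010-12-15.
January 2011 — 3rd Wednesday is 2011-01-19.
February 2011 — 3rd Wednesday is 2011-02-16.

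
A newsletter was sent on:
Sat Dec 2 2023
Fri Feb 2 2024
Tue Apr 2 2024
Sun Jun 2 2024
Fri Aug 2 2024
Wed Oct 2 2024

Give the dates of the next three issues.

Gaps: 62, 60, 61, 61, 61 days — not constant. Every event is on the 2nd of the month.
Pattern: the 2nd of every 2 months.
December 2024: Mon Dec 2 2024.
February 2025: Sun Feb 2 2025.
April 2025: Wed Apr 2 2025.

Mon Dec 2 2024, Sun Feb 2 2025, Wed Apr 2 2025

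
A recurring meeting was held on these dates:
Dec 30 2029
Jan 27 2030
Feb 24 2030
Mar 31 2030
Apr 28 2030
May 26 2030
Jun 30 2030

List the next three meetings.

Jul 28 2030, Aug 25 2030, Sep 29 2030

All Sundays; the gaps (28, 28, 35, 28, 28, 35) vary with month length.
This is the last Sunday of each month.
Last Sunday of July 2030: Jul 28 2030.
Last Sunday of August 2030: Aug 25 2030.
September 2030 ends with Sunday Sep 29 2030.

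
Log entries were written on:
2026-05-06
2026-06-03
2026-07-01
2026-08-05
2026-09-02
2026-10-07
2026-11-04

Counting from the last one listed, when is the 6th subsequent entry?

These are Wednesdays at 28- or 35-day spacing (28, 28, 35, 28, 35, 28).
The pattern: 1st Wednesday of the month.
1st Wednesday of December 2026: 2026-12-02.
January 2027 — 1st Wednesday is 2027-01-06.
February 2027 — 1st Wednesday is 2027-02-03.
1st Wednesday of March 2027: 2027-03-03.
1st Wednesday of April 2027: 2027-04-07.
1st Wednesday of May 2027: 2027-05-05.

2027-05-05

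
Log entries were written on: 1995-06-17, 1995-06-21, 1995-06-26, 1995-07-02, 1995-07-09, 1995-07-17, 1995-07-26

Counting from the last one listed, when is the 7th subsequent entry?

1995-10-25

The spacing grows by 1 each time: 4, 5, 6, 7, 8, 9 days.
Next gap: 10 days. 1995-07-26 + 10 days = 1995-08-05.
Next gap: 11 days. 1995-08-05 + 11 days = 1995-08-16.
Next gap: 12 days. 1995-08-16 + 12 days = 1995-08-28.
Next gap: 13 days. 1995-08-28 + 13 days = 1995-09-10.
Next gap: 14 days. 1995-09-10 + 14 days = 1995-09-24.
Next gap: 15 days. 1995-09-24 + 15 days = 1995-10-09.
Next gap: 16 days. 1995-10-09 + 16 days = 1995-10-25.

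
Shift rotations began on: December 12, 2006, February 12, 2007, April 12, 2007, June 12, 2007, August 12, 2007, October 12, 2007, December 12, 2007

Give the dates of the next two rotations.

February 12, 2008; April 12, 2008

The day-of-month is always 12 (62, 59, 61, 61, 61, 61 days between events).
So this recurs on the 12th of every 2 months.
February 2008: February 12, 2008.
April 2008: April 12, 2008.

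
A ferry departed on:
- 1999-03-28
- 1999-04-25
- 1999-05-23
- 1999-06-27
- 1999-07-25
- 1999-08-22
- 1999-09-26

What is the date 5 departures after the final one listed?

2000-02-27

These are Sundays at 28- or 35-day spacing (28, 28, 35, 28, 28, 35).
The pattern: 4th Sunday of the month.
October 1999 — 4th Sunday is 1999-10-24.
November 1999 — 4th Sunday is 1999-11-28.
4th Sunday of December 1999: 1999-12-26.
4th Sunday of January 2000: 2000-01-23.
February 2000 — 4th Sunday is 2000-02-27.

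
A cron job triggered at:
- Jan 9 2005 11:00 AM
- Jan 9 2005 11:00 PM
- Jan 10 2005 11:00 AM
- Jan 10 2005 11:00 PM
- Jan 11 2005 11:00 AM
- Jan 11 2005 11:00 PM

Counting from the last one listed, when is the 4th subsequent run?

The interval is a steady 12 hours (12, 12, 12, 12, 12).
Jan 11 2005 11:00 PM + 12 h = Jan 12 2005 11:00 AM.
Jan 12 2005 11:00 AM + 12 h = Jan 12 2005 11:00 PM.
Jan 12 2005 11:00 PM + 12 h = Jan 13 2005 11:00 AM.
Jan 13 2005 11:00 AM + 12 h = Jan 13 2005 11:00 PM.

Jan 13 2005 11:00 PM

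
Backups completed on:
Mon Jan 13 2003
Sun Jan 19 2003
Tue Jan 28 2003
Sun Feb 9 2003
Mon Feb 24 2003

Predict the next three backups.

Fri Mar 14 2003, Fri Apr 4 2003, Mon Apr 28 2003

Gaps: 6, 9, 12, 15 days — each gap is 3 larger than the previous one.
Next gap: 18 days. Mon Feb 24 2003 + 18 days = Fri Mar 14 2003.
Next gap: 21 days. Fri Mar 14 2003 + 21 days = Fri Apr 4 2003.
Next gap: 24 days. Fri Apr 4 2003 + 24 days = Mon Apr 28 2003.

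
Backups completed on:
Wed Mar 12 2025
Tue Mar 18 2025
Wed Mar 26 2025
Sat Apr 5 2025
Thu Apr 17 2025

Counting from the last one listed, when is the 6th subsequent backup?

Sat Aug 9 2025

Intervals are 6, 8, 10, 12 days — an arithmetic progression with common difference 2.
Next gap: 14 days. Thu Apr 17 2025 + 14 days = Thu May 1 2025.
Next gap: 16 days. Thu May 1 2025 + 16 days = Sat May 17 2025.
Next gap: 18 days. Sat May 17 2025 + 18 days = Wed Jun 4 2025.
Next gap: 20 days. Wed Jun 4 2025 + 20 days = Tue Jun 24 2025.
Next gap: 22 days. Tue Jun 24 2025 + 22 days = Wed Jul 16 2025.
Next gap: 24 days. Wed Jul 16 2025 + 24 days = Sat Aug 9 2025.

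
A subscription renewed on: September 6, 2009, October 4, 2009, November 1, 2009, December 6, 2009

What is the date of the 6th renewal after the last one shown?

June 6, 2010

These are Sundays at 28- or 35-day spacing (28, 28, 35).
The pattern: 1st Sunday of the month.
January 2010 — 1st Sunday is January 3, 2010.
1st Sunday of February 2010: February 7, 2010.
March 2010 — 1st Sunday is March 7, 2010.
April 2010 — 1st Sunday is April 4, 2010.
1st Sunday of May 2010: May 2, 2010.
1st Sunday of June 2010: June 6, 2010.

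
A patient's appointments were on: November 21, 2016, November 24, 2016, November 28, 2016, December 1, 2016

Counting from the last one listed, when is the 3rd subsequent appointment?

The gap pattern 3, 4, 3 repeats every 2 events.
These are the Mondays and Thursdays of each week.
Next Monday: December 5, 2016.
The following Thursday is December 8, 2016.
Next Monday: December 12, 2016.

December 12, 2016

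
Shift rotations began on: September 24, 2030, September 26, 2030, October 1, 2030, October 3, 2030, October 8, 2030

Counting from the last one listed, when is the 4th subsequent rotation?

October 22, 2030

The gap pattern 2, 5, 2, 5 repeats every 2 events.
These are the Tuesdays and Thursdays of each week.
Next Thursday: October 10, 2030.
Next Tuesday: October 15, 2030.
The following Thursday is October 17, 2030.
The following Tuesday is October 22, 2030.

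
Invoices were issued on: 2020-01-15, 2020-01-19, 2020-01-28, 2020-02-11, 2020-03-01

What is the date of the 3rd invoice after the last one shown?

2020-05-27

Gaps: 4, 9, 14, 19 days — each gap is 5 larger than the previous one.
Next gap: 24 days. 2020-03-01 + 24 days = 2020-03-25.
Next gap: 29 days. 2020-03-25 + 29 days = 2020-04-23.
Next gap: 34 days. 2020-04-23 + 34 days = 2020-05-27.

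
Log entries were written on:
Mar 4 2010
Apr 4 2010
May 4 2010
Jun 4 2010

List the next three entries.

The day-of-month is always 4 (31, 30, 31 days between events).
So this recurs on the 4th of each month.
July 2010: Jul 4 2010.
Next: August 2010 → Aug 4 2010.
September 2010: Sep 4 2010.

Jul 4 2010, Aug 4 2010, Sep 4 2010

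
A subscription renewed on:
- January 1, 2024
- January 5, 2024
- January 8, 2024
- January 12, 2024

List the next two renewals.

January 15, 2024; January 19, 2024

Gaps: 4, 3, 4 days — not constant, but cyclic with period 2.
The events fall on every Monday and Friday.
The following Monday is January 15, 2024.
Next Friday: January 19, 2024.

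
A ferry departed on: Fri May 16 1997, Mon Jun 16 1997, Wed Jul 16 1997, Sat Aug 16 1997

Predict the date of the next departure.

The day-of-month is always 16 (31, 30, 31 days between events).
So this recurs on the 16th of each month.
Next: September 1997 → Tue Sep 16 1997.

Tue Sep 16 1997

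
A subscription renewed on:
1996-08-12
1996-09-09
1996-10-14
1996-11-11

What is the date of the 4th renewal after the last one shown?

Gaps: 28, 35, 28 days — a mix of 28 and 35. Every date is a Monday.
Each is the 2nd Monday of its month.
December 1996 — 2nd Monday is 1996-12-09.
2nd Monday of January 1997: 1997-01-13.
2nd Monday of February 1997: 1997-02-10.
2nd Monday of March 1997: 1997-03-10.

1997-03-10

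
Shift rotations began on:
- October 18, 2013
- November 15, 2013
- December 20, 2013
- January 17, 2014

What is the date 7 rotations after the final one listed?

These are Fridays at 28- or 35-day spacing (28, 35, 28).
The pattern: 3rd Friday of the month.
February 2014 — 3rd Friday is February 21, 2014.
3rd Friday of March 2014: March 21, 2014.
3rd Friday of April 2014: April 18, 2014.
3rd Friday of May 2014: May 16, 2014.
June 2014 — 3rd Friday is June 20, 2014.
3rd Friday of July 2014: July 18, 2014.
3rd Friday of August 2014: August 15, 2014.

August 15, 2014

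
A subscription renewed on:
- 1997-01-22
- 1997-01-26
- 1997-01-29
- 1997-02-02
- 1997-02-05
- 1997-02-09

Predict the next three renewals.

Every event lands on a Wednesday or Sunday (gaps cycle 4, 3, 4, 3, 4).
So the schedule is: every Wednesday and Sunday.
Next Wednesday: 1997-02-12.
Next Sunday: 1997-02-16.
The following Wednesday is 1997-02-19.

1997-02-12, 1997-02-16, 1997-02-19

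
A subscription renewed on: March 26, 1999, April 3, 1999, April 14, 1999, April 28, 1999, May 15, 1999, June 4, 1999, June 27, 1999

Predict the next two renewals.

Intervals are 8, 11, 14, 17, 20, 23 days — an arithmetic progression with common difference 3.
Next gap: 26 days. June 27, 1999 + 26 days = July 23, 1999.
Next gap: 29 days. July 23, 1999 + 29 days = August 21, 1999.

July 23, 1999; August 21, 1999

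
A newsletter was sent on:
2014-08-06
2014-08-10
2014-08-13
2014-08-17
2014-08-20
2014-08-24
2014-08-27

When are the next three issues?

2014-08-31, 2014-09-03, 2014-09-07

The gap pattern 4, 3, 4, 3, 4, 3 repeats every 2 events.
These are the Wednesdays and Sundays of each week.
Next Sunday: 2014-08-31.
Next Wednesday: 2014-09-03.
The following Sunday is 2014-09-07.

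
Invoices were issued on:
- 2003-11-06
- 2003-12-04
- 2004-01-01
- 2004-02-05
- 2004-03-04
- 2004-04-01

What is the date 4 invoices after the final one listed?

2004-08-05

These are Thursdays at 28- or 35-day spacing (28, 28, 35, 28, 28).
The pattern: 1st Thursday of the month.
May 2004 — 1st Thursday is 2004-05-06.
June 2004 — 1st Thursday is 2004-06-03.
1st Thursday of July 2004: 2004-07-01.
1st Thursday of August 2004: 2004-08-05.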